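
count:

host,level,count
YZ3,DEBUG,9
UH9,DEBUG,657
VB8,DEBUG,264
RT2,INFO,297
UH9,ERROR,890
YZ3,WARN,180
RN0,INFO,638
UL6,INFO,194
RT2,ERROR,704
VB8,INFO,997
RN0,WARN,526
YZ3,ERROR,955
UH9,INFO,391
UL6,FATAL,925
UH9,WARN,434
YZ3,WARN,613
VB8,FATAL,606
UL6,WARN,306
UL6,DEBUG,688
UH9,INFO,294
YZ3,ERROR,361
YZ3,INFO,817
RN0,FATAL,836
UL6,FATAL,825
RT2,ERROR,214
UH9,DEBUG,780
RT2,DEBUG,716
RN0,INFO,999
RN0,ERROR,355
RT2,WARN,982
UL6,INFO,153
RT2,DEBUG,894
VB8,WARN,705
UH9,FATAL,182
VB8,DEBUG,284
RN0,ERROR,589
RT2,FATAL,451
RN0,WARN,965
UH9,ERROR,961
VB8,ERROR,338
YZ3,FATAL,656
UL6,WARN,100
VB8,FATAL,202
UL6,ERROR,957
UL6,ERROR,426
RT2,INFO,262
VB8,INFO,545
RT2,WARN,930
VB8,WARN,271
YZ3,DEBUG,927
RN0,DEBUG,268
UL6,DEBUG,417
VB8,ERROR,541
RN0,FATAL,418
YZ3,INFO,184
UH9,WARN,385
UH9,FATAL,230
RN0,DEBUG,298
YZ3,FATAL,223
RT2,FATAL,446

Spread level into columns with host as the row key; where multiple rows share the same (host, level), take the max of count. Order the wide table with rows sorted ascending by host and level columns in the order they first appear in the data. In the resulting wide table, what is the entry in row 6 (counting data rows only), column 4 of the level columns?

With rows sorted ascending by host, row 6 is host=YZ3. level columns in first-appearance order: DEBUG, INFO, ERROR, WARN, FATAL; column 4 is WARN.
Long rows with host=YZ3, level=WARN: max(180, 613) = 613.

613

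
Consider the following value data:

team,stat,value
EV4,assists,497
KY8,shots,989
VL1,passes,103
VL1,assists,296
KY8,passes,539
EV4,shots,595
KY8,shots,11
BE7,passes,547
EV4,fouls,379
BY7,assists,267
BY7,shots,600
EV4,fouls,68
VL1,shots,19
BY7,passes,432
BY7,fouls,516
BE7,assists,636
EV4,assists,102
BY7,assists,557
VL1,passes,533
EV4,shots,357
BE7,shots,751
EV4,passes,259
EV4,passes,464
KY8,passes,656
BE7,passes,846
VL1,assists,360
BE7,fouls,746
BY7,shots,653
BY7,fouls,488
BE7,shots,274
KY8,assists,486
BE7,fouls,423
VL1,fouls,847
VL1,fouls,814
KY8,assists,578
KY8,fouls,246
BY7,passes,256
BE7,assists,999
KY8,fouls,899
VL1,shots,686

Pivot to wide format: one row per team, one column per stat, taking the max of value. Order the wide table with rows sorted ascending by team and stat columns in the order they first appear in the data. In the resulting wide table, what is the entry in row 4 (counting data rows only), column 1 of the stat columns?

578

With rows sorted ascending by team, row 4 is team=KY8. stat columns in first-appearance order: assists, shots, passes, fouls; column 1 is assists.
Long rows with team=KY8, stat=assists: max(486, 578) = 578.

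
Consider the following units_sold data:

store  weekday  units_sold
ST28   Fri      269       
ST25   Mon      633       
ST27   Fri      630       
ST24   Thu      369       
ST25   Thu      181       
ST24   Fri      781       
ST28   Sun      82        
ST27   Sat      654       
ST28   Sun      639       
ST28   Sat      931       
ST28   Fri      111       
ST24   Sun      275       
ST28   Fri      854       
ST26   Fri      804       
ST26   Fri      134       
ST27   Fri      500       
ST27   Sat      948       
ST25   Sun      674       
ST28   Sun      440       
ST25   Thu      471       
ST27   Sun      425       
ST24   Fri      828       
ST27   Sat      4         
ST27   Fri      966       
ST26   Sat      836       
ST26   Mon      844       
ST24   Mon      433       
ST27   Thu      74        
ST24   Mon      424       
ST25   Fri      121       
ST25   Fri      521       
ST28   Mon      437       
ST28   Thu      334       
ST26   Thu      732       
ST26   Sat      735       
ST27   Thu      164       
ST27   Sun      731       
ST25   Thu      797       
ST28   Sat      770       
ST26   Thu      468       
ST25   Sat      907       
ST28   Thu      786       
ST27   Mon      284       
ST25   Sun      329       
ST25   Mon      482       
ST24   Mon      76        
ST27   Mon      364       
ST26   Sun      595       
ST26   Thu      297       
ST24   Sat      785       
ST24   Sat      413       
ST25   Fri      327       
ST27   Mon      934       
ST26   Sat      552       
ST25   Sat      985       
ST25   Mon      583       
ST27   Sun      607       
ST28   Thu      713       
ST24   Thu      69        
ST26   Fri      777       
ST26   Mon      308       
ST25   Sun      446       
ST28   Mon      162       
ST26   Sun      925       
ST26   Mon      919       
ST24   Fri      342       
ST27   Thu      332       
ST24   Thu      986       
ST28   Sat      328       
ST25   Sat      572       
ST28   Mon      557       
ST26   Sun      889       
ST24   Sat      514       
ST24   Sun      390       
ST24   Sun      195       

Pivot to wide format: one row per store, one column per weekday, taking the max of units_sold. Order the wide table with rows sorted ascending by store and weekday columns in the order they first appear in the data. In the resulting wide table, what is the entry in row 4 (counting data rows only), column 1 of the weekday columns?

966

With rows sorted ascending by store, row 4 is store=ST27. weekday columns in first-appearance order: Fri, Mon, Thu, Sun, Sat; column 1 is Fri.
Long rows with store=ST27, weekday=Fri: max(630, 500, 966) = 966.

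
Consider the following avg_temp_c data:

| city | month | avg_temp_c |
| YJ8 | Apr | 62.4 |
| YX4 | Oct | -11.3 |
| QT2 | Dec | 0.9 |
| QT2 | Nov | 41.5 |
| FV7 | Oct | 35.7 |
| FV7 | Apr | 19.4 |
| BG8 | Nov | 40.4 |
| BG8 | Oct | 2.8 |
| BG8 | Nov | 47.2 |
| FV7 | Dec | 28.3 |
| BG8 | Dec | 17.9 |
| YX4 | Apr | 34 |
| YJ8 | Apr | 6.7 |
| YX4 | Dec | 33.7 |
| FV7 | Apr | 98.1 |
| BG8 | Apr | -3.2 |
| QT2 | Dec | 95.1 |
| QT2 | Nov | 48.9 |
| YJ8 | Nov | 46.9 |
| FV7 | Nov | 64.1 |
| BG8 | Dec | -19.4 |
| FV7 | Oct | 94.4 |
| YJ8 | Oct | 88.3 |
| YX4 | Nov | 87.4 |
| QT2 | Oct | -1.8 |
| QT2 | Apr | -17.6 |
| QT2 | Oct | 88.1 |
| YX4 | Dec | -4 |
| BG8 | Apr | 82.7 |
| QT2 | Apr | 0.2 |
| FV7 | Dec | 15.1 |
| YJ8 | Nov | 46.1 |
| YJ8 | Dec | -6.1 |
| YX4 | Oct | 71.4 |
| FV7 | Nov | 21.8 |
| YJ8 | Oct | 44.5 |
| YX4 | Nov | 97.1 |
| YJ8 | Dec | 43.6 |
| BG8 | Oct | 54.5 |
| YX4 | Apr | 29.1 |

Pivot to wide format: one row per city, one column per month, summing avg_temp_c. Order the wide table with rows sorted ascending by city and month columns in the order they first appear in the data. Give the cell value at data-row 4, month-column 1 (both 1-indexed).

69.1

With rows sorted ascending by city, row 4 is city=YJ8. month columns in first-appearance order: Apr, Oct, Dec, Nov; column 1 is Apr.
Long rows with city=YJ8, month=Apr: 62.4 + 6.7 = 69.1.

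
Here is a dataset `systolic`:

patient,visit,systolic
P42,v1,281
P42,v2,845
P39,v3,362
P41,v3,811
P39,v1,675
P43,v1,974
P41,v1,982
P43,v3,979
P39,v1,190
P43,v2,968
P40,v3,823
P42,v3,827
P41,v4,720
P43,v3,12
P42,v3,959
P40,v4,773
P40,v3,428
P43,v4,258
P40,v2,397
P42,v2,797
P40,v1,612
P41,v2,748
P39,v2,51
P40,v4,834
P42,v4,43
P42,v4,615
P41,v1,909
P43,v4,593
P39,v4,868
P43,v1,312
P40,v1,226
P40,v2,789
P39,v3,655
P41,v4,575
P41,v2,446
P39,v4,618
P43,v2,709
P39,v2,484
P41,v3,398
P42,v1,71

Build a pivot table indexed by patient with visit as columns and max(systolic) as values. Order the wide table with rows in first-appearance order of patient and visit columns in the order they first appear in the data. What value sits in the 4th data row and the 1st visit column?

974

With rows in first-appearance order of patient, row 4 is patient=P43. visit columns in first-appearance order: v1, v2, v3, v4; column 1 is v1.
Long rows with patient=P43, visit=v1: max(974, 312) = 974.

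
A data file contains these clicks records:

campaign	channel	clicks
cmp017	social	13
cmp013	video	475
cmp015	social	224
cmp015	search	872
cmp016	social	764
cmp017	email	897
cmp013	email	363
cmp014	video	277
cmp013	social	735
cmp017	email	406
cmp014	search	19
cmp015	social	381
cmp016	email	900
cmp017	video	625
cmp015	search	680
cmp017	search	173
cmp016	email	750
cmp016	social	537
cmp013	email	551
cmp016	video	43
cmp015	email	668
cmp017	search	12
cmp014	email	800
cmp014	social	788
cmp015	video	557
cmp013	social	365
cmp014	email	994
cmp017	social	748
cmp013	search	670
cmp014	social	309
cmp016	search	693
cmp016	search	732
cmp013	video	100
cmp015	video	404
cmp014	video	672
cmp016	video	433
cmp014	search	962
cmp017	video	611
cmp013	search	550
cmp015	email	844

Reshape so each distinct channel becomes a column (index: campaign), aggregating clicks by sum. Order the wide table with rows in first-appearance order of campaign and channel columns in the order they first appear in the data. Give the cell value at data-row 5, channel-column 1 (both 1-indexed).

With rows in first-appearance order of campaign, row 5 is campaign=cmp014. channel columns in first-appearance order: social, video, search, email; column 1 is social.
Long rows with campaign=cmp014, channel=social: 788 + 309 = 1097.

1097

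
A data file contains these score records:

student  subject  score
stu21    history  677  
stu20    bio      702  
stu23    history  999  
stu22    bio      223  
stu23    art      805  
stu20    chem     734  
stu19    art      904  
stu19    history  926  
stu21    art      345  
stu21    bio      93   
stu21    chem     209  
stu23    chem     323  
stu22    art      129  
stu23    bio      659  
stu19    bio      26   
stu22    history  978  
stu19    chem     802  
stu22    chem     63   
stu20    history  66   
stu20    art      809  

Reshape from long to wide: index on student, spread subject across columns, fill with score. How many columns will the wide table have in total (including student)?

5

1 column for student plus 4 distinct subject values → 5 columns.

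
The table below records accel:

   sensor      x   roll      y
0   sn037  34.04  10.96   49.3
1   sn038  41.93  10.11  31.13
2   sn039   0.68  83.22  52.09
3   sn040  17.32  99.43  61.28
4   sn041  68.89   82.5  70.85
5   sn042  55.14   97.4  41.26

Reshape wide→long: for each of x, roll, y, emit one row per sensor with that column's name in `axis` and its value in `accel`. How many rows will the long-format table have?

18

6 sensor values × 3 melted columns = 18 rows.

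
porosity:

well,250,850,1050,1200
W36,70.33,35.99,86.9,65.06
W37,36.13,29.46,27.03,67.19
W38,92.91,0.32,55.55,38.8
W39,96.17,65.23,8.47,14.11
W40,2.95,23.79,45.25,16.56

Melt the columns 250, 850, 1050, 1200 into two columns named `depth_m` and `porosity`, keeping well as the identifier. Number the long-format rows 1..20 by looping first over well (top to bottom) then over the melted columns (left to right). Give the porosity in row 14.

65.23

20 rows total (5 × 4). Row 14: index ⌊(14-1)/4⌋ = 3 into well → W39; (14-1) mod 4 = 1 into the melted columns → 850.
So row 14 is (W39, 850, 65.23); porosity = 65.23.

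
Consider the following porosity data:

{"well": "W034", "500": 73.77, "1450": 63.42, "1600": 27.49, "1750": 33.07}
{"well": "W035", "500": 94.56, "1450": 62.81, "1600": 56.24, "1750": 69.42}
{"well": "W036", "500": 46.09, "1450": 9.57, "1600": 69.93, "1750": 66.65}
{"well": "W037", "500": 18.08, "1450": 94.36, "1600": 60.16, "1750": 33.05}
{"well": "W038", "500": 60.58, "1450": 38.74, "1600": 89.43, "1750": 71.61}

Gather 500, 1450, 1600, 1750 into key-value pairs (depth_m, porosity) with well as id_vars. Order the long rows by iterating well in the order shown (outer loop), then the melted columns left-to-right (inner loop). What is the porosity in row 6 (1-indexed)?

62.81

20 rows total (5 × 4). Row 6: index ⌊(6-1)/4⌋ = 1 into well → W035; (6-1) mod 4 = 1 into the melted columns → 1450.
So row 6 is (W035, 1450, 62.81); porosity = 62.81.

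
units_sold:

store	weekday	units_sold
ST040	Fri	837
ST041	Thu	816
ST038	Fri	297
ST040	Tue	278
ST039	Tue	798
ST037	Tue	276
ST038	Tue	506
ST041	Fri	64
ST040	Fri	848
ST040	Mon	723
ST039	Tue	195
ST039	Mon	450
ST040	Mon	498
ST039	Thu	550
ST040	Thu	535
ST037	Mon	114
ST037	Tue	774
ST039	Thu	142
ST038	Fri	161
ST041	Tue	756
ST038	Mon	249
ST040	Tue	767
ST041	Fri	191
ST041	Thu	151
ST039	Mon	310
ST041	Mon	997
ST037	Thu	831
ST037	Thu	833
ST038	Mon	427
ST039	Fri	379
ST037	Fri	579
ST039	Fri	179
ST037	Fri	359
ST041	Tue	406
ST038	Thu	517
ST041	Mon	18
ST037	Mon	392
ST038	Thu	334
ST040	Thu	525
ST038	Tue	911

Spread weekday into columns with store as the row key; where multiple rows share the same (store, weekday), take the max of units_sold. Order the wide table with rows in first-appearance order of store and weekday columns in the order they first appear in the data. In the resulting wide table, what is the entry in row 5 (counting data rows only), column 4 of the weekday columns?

392

With rows in first-appearance order of store, row 5 is store=ST037. weekday columns in first-appearance order: Fri, Thu, Tue, Mon; column 4 is Mon.
Long rows with store=ST037, weekday=Mon: max(114, 392) = 392.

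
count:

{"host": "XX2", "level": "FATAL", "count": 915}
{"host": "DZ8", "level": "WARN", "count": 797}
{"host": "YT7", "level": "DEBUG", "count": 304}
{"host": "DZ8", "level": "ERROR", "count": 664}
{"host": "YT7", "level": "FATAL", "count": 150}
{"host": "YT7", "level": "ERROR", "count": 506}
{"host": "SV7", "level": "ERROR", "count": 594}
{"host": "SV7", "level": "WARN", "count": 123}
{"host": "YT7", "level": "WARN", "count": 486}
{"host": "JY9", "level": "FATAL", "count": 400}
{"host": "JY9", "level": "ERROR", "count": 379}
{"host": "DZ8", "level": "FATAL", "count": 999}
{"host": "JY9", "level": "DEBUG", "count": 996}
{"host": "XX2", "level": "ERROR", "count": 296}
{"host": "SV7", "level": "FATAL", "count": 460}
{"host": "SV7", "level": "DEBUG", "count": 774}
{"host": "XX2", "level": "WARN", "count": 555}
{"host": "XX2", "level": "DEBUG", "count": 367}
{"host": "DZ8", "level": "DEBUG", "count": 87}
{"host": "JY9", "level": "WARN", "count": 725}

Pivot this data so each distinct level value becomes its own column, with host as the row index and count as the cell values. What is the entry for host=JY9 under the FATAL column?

Wide layout: rows indexed by host, columns are the 4 distinct level values (FATAL, WARN, DEBUG, ERROR).
Cell (host=JY9, level=FATAL) draws from the long row where host=JY9 and level=FATAL, which has count=400.

400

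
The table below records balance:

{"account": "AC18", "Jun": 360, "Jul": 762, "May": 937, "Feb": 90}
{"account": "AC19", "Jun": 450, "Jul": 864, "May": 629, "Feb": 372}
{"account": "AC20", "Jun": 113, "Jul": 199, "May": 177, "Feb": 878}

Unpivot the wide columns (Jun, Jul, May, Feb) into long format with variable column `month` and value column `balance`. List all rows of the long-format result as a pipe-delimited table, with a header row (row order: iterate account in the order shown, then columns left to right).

| account | month | balance |
| AC18 | Jun | 360 |
| AC18 | Jul | 762 |
| AC18 | May | 937 |
| AC18 | Feb | 90 |
| AC19 | Jun | 450 |
| AC19 | Jul | 864 |
| AC19 | May | 629 |
| AC19 | Feb | 372 |
| AC20 | Jun | 113 |
| AC20 | Jul | 199 |
| AC20 | May | 177 |
| AC20 | Feb | 878 |

Each (account, column) pair becomes one row: 3 × 4 = 12 rows.
For example, (AC18, Jun) → balance=360.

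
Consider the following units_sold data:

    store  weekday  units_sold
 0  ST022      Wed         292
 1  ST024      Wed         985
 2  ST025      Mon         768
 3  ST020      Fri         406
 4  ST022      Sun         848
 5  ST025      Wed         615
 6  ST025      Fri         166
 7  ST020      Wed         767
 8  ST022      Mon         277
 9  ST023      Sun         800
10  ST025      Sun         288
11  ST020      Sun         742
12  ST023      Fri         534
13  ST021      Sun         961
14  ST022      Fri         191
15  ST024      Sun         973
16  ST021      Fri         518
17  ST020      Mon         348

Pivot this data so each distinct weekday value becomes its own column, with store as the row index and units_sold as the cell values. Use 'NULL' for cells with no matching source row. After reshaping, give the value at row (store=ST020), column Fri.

The long row with store=ST020, weekday=Fri has units_sold=406.

406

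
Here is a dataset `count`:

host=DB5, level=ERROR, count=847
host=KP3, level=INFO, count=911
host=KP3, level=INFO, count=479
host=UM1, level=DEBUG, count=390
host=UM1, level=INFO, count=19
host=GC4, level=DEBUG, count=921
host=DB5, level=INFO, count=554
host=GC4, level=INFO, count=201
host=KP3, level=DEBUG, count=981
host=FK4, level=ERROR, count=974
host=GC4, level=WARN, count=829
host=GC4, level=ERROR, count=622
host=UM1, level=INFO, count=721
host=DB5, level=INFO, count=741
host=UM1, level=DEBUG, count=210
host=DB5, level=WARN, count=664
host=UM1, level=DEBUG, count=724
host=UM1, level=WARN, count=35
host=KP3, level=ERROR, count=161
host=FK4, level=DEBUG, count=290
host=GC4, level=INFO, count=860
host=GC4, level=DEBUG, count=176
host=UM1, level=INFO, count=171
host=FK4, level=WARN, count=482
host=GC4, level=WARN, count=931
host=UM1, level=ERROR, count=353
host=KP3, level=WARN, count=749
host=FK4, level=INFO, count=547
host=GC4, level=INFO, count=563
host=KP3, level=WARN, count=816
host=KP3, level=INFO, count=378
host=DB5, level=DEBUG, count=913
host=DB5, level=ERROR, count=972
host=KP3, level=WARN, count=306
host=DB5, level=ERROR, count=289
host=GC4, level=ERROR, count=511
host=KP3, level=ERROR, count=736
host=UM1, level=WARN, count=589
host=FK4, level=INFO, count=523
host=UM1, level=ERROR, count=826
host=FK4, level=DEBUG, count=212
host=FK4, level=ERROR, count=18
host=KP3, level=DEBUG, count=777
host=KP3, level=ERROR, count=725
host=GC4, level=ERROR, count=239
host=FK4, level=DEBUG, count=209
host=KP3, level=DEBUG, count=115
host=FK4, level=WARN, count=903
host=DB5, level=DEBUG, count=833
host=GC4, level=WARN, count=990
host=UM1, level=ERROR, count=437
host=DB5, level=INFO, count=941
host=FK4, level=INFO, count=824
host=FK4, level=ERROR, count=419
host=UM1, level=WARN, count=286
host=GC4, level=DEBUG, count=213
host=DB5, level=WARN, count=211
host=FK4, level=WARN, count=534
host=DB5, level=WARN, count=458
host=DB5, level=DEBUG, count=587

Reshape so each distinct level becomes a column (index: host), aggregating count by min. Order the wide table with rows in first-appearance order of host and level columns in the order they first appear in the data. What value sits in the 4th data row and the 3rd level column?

With rows in first-appearance order of host, row 4 is host=GC4. level columns in first-appearance order: ERROR, INFO, DEBUG, WARN; column 3 is DEBUG.
Long rows with host=GC4, level=DEBUG: min(921, 176, 213) = 176.

176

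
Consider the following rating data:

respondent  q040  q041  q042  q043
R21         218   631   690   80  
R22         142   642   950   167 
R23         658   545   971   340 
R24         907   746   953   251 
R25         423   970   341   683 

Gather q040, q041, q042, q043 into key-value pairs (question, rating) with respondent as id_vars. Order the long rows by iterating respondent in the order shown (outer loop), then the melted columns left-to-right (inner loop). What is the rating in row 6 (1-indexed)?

642

20 rows total (5 × 4). Row 6: index ⌊(6-1)/4⌋ = 1 into respondent → R22; (6-1) mod 4 = 1 into the melted columns → q041.
So row 6 is (R22, q041, 642); rating = 642.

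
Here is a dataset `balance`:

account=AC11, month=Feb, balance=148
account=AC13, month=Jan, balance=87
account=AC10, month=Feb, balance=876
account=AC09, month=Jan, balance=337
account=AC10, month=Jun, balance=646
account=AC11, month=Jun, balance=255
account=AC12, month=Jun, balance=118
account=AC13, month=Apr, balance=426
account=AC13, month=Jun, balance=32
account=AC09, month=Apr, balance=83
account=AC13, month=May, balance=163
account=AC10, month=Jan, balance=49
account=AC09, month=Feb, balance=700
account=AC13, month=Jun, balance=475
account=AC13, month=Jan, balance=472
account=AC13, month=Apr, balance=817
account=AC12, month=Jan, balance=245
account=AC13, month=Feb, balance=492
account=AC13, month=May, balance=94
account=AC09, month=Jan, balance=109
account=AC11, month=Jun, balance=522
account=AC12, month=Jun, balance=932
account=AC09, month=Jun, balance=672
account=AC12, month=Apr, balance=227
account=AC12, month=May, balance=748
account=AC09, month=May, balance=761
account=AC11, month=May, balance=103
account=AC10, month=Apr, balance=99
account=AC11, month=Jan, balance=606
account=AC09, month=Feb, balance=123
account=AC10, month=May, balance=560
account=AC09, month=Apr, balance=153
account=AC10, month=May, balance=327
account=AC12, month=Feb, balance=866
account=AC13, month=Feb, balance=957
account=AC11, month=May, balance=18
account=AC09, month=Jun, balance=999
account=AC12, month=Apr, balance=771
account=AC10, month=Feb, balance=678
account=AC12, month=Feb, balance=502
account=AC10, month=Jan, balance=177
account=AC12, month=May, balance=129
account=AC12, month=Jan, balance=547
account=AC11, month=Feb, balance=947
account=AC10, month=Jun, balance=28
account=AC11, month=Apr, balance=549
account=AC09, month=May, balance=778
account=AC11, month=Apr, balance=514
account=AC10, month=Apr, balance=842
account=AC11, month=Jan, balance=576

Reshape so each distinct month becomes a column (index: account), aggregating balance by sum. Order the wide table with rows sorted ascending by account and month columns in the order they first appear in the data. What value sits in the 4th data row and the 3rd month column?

1050

With rows sorted ascending by account, row 4 is account=AC12. month columns in first-appearance order: Feb, Jan, Jun, Apr, May; column 3 is Jun.
Long rows with account=AC12, month=Jun: 118 + 932 = 1050.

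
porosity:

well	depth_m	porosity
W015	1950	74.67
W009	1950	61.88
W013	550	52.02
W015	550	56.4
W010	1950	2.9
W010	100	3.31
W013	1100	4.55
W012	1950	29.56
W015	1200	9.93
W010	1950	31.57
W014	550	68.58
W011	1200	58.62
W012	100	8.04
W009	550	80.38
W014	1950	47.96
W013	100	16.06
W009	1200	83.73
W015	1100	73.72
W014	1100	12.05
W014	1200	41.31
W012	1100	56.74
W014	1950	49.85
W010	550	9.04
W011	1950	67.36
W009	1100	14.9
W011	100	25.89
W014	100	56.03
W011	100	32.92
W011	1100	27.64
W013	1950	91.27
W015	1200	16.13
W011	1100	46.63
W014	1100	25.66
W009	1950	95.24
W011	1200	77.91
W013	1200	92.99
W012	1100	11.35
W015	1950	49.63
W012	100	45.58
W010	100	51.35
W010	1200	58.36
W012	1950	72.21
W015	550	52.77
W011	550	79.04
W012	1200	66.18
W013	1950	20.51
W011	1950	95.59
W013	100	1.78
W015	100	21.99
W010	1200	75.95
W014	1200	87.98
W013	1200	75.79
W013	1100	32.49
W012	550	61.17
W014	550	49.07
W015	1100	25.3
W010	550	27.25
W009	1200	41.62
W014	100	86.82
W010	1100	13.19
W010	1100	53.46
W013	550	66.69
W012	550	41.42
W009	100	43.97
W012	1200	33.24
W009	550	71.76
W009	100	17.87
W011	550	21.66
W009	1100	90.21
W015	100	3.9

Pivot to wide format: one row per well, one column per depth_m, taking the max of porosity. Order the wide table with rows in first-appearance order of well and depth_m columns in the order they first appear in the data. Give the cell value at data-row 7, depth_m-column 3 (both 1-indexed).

With rows in first-appearance order of well, row 7 is well=W011. depth_m columns in first-appearance order: 1950, 550, 100, 1100, 1200; column 3 is 100.
Long rows with well=W011, depth_m=100: max(25.89, 32.92) = 32.92.

32.92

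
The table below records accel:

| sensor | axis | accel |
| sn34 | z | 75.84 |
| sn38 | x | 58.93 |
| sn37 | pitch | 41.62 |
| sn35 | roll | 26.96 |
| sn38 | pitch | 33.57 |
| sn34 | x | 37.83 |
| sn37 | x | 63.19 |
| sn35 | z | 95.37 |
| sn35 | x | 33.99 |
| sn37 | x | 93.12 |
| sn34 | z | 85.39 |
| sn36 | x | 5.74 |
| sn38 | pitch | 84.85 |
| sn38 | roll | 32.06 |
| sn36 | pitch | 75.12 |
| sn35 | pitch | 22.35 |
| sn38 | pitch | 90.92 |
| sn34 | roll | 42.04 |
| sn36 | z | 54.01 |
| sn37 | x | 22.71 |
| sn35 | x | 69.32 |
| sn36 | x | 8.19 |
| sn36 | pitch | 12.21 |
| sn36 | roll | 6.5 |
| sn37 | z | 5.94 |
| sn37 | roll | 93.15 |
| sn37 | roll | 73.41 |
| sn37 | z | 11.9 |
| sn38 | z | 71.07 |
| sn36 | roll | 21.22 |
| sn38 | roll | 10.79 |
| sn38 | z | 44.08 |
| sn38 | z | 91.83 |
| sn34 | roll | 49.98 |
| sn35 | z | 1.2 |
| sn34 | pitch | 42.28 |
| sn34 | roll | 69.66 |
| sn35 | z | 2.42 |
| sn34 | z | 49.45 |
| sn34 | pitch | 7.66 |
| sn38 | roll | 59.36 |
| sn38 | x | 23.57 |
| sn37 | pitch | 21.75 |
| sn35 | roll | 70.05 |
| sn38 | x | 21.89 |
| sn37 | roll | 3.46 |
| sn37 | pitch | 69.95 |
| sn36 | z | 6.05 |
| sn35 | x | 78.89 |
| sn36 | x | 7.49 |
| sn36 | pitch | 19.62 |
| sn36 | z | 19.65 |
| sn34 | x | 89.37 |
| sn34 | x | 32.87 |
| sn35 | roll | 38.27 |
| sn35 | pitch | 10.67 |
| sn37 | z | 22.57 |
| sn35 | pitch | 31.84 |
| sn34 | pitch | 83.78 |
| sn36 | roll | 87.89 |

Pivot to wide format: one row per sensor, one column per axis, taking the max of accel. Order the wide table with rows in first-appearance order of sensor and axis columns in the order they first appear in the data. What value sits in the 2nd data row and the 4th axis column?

59.36

With rows in first-appearance order of sensor, row 2 is sensor=sn38. axis columns in first-appearance order: z, x, pitch, roll; column 4 is roll.
Long rows with sensor=sn38, axis=roll: max(32.06, 10.79, 59.36) = 59.36.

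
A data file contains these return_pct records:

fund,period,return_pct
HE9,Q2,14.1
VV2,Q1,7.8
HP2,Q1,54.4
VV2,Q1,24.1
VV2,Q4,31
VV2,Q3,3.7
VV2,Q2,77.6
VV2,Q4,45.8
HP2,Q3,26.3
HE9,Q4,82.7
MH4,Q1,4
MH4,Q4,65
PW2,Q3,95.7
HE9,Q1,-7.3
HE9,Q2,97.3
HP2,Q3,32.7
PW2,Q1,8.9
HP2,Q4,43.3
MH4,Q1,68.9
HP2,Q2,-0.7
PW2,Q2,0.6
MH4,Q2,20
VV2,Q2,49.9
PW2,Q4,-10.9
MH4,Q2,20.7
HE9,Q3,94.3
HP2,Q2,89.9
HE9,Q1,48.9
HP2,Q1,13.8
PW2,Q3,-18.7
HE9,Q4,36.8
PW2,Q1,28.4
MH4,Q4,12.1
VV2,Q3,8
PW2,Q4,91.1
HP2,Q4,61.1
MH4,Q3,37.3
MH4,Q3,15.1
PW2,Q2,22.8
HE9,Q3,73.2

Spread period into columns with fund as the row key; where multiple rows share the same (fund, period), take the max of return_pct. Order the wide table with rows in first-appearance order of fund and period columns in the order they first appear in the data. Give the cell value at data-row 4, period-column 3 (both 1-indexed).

With rows in first-appearance order of fund, row 4 is fund=MH4. period columns in first-appearance order: Q2, Q1, Q4, Q3; column 3 is Q4.
Long rows with fund=MH4, period=Q4: max(65, 12.1) = 65.

65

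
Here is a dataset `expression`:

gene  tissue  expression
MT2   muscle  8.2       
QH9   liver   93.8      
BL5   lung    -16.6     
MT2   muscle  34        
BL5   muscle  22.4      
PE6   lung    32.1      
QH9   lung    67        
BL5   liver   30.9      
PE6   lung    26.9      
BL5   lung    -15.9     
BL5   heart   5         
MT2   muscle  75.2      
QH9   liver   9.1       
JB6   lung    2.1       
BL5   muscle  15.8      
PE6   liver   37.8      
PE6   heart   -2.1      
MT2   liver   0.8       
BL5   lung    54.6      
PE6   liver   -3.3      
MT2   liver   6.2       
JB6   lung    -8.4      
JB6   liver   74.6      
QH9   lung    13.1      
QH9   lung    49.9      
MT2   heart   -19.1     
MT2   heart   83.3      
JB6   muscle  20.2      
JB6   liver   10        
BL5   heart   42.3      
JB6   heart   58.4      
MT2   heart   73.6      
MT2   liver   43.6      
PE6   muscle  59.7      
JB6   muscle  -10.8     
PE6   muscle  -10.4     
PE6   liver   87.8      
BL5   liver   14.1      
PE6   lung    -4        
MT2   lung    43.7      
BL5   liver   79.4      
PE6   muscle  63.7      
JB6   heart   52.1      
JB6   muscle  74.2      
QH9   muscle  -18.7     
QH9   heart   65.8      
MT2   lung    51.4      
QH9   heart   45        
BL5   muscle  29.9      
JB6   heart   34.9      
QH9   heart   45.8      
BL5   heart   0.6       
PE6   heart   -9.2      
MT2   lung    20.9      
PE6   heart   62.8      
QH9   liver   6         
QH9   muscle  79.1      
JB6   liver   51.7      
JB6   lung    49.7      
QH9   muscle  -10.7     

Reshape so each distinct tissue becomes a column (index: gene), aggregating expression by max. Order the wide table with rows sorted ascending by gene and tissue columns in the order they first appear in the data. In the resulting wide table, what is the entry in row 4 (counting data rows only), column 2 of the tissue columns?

With rows sorted ascending by gene, row 4 is gene=PE6. tissue columns in first-appearance order: muscle, liver, lung, heart; column 2 is liver.
Long rows with gene=PE6, tissue=liver: max(37.8, -3.3, 87.8) = 87.8.

87.8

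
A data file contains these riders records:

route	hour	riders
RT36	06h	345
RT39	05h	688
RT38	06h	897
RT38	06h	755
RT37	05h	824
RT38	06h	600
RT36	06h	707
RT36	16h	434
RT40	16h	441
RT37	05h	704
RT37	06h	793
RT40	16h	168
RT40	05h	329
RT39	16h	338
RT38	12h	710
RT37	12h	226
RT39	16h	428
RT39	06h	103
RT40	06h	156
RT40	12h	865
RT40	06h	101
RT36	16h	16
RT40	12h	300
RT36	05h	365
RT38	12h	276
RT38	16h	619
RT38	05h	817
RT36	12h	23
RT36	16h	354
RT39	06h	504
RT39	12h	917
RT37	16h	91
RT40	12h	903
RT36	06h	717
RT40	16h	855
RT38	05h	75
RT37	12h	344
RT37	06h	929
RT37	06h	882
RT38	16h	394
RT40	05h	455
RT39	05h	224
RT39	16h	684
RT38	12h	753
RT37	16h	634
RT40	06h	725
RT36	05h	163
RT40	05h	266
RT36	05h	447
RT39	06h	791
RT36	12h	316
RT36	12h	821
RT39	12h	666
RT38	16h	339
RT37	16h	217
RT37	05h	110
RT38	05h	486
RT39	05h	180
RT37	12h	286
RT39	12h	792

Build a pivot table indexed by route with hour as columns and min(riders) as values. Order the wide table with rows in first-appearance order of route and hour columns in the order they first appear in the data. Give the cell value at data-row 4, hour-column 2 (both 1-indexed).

110

With rows in first-appearance order of route, row 4 is route=RT37. hour columns in first-appearance order: 06h, 05h, 16h, 12h; column 2 is 05h.
Long rows with route=RT37, hour=05h: min(824, 704, 110) = 110.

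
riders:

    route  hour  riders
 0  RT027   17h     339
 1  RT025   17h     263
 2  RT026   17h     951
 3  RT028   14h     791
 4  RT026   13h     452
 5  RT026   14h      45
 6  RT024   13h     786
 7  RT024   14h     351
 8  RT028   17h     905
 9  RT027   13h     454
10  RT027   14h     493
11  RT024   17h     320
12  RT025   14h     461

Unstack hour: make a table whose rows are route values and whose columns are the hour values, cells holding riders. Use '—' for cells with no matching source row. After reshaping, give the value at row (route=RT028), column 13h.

—

No long-format row has route=RT028 and hour=13h, so the cell is —.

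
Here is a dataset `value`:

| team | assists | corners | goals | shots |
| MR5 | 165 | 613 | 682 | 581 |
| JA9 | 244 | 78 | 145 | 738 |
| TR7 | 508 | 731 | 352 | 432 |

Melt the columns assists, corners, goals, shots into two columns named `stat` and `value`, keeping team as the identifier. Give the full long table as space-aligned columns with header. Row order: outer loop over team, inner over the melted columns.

Each (team, column) pair becomes one row: 3 × 4 = 12 rows.
For example, (MR5, assists) → value=165.

team  stat     value
MR5   assists  165  
MR5   corners  613  
MR5   goals    682  
MR5   shots    581  
JA9   assists  244  
JA9   corners  78   
JA9   goals    145  
JA9   shots    738  
TR7   assists  508  
TR7   corners  731  
TR7   goals    352  
TR7   shots    432  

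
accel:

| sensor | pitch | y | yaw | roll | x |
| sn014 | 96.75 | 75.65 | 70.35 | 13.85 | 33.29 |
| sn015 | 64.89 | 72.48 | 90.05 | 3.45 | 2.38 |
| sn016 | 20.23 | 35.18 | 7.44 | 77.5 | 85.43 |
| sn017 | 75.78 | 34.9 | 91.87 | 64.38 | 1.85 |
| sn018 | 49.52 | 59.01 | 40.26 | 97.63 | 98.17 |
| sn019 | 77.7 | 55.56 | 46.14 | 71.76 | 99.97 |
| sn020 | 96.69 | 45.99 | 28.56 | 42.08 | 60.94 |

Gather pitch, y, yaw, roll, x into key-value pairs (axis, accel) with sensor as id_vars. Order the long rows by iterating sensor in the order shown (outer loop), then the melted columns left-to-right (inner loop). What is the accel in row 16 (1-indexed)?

35 rows total (7 × 5). Row 16: index ⌊(16-1)/5⌋ = 3 into sensor → sn017; (16-1) mod 5 = 0 into the melted columns → pitch.
So row 16 is (sn017, pitch, 75.78); accel = 75.78.

75.78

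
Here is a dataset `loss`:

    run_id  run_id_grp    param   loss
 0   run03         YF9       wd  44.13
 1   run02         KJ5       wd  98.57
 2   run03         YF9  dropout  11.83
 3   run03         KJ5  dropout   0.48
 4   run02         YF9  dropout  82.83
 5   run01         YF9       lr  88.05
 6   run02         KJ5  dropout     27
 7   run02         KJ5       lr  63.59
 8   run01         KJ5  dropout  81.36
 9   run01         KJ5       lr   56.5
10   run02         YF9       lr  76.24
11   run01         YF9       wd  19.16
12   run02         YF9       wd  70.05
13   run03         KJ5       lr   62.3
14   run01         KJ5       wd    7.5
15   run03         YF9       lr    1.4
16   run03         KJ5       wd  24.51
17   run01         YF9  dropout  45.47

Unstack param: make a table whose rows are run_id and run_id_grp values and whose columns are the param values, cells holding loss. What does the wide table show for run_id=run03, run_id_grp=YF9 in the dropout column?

11.83

Wide layout: rows indexed by run_id and run_id_grp, columns are the 3 distinct param values (wd, dropout, lr).
Cell (run_id=run03, run_id_grp=YF9, param=dropout) draws from the long row where run_id=run03, run_id_grp=YF9 and param=dropout, which has loss=11.83.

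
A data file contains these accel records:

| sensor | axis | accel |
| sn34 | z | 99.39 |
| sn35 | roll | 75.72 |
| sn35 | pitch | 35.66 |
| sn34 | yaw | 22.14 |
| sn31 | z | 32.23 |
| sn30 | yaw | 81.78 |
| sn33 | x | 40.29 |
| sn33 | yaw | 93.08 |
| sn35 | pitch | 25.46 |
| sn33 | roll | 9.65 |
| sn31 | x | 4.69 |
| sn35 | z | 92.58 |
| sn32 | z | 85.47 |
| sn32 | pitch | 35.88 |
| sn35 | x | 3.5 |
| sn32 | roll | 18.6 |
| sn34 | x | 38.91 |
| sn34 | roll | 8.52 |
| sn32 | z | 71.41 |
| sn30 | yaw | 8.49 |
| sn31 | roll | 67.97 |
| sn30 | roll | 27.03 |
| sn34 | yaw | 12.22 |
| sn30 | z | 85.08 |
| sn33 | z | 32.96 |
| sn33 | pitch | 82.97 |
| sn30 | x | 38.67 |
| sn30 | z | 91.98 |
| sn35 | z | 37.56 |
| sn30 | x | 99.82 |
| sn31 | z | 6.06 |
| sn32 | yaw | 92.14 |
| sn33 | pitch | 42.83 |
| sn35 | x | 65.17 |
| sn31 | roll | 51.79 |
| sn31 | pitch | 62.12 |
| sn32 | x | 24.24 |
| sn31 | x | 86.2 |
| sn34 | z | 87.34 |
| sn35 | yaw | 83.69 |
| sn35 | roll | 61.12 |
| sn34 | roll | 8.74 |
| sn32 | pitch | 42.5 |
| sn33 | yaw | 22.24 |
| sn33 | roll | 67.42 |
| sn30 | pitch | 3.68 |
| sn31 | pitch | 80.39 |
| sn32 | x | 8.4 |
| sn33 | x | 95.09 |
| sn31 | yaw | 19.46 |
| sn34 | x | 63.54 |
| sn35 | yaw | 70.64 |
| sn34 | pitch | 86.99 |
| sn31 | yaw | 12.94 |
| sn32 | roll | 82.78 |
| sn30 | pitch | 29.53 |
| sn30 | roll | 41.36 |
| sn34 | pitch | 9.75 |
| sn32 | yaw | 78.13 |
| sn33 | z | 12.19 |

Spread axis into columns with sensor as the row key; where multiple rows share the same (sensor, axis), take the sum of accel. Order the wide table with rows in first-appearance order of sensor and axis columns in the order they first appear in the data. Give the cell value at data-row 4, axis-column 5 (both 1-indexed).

With rows in first-appearance order of sensor, row 4 is sensor=sn30. axis columns in first-appearance order: z, roll, pitch, yaw, x; column 5 is x.
Long rows with sensor=sn30, axis=x: 38.67 + 99.82 = 138.49.

138.49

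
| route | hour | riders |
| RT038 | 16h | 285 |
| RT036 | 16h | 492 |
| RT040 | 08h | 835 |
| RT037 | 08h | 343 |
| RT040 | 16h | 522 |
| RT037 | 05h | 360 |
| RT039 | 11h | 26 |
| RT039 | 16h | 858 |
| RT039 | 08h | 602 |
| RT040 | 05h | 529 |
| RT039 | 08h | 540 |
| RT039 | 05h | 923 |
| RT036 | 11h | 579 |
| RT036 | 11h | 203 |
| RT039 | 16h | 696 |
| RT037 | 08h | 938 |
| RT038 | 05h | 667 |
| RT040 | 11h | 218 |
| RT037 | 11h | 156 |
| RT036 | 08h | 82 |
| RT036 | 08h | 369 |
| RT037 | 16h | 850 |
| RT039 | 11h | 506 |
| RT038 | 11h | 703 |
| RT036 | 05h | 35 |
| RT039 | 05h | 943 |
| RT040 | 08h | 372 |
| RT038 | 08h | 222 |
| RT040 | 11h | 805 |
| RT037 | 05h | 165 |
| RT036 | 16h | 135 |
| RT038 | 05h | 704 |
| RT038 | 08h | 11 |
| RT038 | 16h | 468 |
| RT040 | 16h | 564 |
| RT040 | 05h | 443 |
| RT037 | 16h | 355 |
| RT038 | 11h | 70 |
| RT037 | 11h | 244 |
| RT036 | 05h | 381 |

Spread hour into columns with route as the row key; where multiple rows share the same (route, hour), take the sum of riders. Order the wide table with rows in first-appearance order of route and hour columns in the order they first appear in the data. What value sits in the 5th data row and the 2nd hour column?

1142

With rows in first-appearance order of route, row 5 is route=RT039. hour columns in first-appearance order: 16h, 08h, 05h, 11h; column 2 is 08h.
Long rows with route=RT039, hour=08h: 602 + 540 = 1142.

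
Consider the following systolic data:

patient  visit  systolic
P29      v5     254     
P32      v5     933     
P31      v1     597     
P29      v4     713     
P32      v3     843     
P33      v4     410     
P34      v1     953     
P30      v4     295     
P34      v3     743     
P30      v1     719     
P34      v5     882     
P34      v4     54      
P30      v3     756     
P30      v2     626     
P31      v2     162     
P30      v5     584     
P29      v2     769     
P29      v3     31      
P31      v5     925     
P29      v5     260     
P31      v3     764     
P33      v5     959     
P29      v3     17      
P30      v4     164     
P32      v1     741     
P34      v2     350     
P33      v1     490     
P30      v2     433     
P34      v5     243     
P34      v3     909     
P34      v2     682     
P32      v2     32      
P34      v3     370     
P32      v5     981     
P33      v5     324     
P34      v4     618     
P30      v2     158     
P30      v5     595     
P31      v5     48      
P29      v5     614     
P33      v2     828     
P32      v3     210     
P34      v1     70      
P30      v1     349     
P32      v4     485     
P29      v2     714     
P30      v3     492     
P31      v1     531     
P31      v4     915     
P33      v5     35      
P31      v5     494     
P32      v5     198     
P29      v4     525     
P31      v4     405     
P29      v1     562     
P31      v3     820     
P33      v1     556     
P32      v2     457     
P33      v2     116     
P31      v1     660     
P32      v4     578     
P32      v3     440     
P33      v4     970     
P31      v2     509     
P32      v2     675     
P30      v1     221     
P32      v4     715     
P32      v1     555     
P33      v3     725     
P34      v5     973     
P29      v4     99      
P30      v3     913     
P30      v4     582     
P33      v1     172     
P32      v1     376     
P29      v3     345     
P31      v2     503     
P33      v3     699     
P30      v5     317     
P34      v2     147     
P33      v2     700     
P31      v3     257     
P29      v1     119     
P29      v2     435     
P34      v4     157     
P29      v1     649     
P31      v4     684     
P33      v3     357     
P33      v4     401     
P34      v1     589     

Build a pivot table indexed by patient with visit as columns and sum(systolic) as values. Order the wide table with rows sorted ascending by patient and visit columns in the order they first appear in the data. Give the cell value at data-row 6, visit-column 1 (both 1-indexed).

2098

With rows sorted ascending by patient, row 6 is patient=P34. visit columns in first-appearance order: v5, v1, v4, v3, v2; column 1 is v5.
Long rows with patient=P34, visit=v5: 882 + 243 + 973 = 2098.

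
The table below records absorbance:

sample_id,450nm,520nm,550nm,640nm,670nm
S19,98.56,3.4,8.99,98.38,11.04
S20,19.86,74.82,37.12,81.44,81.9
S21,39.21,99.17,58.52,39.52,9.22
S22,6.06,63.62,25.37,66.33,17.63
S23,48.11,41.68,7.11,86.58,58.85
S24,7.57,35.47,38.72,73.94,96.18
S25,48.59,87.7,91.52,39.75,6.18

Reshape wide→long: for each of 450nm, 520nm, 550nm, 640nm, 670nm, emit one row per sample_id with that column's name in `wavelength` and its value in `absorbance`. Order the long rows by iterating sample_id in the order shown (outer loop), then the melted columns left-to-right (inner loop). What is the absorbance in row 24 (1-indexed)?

35 rows total (7 × 5). Row 24: index ⌊(24-1)/5⌋ = 4 into sample_id → S23; (24-1) mod 5 = 3 into the melted columns → 640nm.
So row 24 is (S23, 640nm, 86.58); absorbance = 86.58.

86.58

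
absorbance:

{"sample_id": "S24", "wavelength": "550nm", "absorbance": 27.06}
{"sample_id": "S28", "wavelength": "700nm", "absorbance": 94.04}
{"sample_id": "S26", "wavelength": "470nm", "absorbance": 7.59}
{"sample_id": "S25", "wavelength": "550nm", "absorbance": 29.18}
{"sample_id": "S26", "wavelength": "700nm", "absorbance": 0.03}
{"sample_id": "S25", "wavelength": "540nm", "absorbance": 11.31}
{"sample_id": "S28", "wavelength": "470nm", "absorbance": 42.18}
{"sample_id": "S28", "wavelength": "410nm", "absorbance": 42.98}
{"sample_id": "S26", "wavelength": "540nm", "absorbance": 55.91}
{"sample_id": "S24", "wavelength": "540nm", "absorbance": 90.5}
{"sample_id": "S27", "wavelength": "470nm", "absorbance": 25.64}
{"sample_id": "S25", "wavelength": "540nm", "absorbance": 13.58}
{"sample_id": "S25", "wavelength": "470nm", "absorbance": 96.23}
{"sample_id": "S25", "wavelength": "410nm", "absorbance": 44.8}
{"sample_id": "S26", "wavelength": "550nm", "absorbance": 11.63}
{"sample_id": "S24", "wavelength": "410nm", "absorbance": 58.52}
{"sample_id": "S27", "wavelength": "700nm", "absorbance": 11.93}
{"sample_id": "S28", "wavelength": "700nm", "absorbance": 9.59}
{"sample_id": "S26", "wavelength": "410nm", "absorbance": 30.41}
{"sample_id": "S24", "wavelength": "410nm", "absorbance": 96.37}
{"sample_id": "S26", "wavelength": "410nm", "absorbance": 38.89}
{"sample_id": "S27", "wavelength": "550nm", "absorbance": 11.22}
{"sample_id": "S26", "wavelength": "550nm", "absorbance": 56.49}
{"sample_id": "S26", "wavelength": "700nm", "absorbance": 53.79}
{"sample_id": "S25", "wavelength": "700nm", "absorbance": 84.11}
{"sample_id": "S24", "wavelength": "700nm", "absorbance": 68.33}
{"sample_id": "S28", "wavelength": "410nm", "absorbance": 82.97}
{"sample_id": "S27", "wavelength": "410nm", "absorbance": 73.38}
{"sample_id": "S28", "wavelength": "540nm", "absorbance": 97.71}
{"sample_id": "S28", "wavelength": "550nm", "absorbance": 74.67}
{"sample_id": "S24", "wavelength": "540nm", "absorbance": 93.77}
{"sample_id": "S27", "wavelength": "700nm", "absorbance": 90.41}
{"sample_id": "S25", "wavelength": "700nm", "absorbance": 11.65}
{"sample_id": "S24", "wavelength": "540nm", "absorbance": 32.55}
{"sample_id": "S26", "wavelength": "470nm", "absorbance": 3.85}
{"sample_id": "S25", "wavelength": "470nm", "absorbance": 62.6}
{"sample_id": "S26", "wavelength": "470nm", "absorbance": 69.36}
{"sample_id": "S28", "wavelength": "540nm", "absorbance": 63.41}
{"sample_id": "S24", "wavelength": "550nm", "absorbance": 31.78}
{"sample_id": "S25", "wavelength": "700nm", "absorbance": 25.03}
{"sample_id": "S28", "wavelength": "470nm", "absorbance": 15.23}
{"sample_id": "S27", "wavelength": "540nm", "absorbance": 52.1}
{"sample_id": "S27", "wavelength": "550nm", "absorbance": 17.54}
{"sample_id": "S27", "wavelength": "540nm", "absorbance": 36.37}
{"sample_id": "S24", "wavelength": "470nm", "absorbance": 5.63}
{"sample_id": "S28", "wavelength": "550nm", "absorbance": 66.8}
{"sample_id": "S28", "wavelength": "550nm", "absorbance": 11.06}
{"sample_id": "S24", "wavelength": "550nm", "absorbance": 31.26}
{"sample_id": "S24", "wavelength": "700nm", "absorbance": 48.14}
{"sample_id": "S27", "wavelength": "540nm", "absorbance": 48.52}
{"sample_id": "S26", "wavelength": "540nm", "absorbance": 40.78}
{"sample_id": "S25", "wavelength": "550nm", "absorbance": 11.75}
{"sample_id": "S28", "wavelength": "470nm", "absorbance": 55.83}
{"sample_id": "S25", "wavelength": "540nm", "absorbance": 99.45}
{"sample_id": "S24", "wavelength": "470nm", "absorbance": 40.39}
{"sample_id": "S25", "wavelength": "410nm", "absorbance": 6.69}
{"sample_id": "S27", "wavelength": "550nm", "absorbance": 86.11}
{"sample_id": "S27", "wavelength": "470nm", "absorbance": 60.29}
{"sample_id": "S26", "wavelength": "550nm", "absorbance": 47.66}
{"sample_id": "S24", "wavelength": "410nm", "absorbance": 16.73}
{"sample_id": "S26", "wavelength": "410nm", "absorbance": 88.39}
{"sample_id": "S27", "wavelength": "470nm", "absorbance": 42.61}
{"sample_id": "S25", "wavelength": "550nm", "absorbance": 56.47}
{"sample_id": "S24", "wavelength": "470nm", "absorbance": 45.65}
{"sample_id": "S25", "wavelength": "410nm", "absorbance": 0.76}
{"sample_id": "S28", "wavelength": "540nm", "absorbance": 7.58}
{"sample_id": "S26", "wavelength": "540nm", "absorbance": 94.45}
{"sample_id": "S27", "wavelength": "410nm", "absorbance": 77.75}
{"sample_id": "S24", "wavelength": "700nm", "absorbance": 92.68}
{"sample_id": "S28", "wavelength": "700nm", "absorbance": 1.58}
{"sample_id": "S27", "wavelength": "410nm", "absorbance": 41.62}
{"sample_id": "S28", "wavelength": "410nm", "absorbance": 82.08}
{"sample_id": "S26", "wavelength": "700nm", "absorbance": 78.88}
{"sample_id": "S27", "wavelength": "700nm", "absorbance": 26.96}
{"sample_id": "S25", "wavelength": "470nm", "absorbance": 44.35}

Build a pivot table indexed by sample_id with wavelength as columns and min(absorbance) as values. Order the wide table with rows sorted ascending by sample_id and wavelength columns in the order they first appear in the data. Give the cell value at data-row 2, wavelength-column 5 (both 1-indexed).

0.76

With rows sorted ascending by sample_id, row 2 is sample_id=S25. wavelength columns in first-appearance order: 550nm, 700nm, 470nm, 540nm, 410nm; column 5 is 410nm.
Long rows with sample_id=S25, wavelength=410nm: min(44.8, 6.69, 0.76) = 0.76.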